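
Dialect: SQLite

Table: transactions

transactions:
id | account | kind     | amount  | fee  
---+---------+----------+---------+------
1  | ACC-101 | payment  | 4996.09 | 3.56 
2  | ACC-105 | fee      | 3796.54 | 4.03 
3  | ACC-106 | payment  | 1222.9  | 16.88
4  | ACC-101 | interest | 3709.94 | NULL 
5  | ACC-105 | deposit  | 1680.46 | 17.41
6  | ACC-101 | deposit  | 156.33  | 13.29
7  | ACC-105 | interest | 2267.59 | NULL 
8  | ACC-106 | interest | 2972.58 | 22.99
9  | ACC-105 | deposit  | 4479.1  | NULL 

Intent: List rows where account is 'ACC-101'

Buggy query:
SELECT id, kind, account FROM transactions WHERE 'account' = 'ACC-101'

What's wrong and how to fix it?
Bug: Single quotes denote string literals in SQL; the column name is being compared as a constant string

Fix: Remove the quotes around the column name (or use double quotes for an identifier)

Corrected query:
SELECT id, kind, account FROM transactions WHERE account = 'ACC-101'

Result:
id | kind     | account
---+----------+--------
1  | payment  | ACC-101
4  | interest | ACC-101
6  | deposit  | ACC-101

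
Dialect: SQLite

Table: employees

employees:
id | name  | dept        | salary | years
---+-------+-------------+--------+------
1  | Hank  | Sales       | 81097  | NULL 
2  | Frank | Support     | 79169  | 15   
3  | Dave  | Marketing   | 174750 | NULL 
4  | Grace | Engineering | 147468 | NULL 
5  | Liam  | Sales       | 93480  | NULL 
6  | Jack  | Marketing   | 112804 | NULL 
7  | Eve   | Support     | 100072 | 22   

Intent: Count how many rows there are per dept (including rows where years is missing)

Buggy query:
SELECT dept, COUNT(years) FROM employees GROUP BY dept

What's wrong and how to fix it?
Bug: COUNT(years) skips NULLs, so groups with missing years are undercounted

Fix: Use COUNT(*) to count all rows regardless of NULL

Corrected query:
SELECT dept, COUNT(*) FROM employees GROUP BY dept

Result:
dept        | COUNT(*)
------------+---------
Engineering | 1       
Marketing   | 2       
Sales       | 2       
Support     | 2       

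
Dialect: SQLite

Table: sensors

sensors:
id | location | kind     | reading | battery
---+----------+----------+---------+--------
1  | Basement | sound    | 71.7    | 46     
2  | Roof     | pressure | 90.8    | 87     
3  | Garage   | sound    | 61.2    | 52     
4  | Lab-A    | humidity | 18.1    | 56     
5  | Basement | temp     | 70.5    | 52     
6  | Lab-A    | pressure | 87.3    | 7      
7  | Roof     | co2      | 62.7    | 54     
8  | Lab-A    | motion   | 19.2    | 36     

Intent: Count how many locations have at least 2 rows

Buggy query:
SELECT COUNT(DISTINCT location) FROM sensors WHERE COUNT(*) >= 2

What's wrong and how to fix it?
Bug: WHERE filters individual rows, not groups, so a group-level COUNT is invalid there

Fix: Use a subquery that GROUPs and filters with HAVING, then count its rows

Corrected query:
SELECT COUNT(*) FROM (SELECT location FROM sensors GROUP BY location HAVING COUNT(*) >= 2)

Result:
COUNT(*)
--------
3       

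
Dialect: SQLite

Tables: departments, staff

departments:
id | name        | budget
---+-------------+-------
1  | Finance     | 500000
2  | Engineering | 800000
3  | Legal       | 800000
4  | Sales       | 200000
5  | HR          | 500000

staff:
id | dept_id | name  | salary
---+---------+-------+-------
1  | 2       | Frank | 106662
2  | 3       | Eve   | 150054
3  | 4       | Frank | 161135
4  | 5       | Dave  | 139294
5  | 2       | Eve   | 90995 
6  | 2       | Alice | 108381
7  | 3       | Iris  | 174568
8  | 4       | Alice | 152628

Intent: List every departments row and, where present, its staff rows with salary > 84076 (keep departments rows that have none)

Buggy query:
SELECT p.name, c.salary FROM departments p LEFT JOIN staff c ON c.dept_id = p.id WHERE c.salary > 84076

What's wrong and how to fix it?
Bug: A WHERE condition on the right-hand table after LEFT JOIN drops unmatched parents

Fix: Move the right-table condition into the ON clause so unmatched parents are kept

Corrected query:
SELECT p.name, c.salary FROM departments p LEFT JOIN staff c ON c.dept_id = p.id AND c.salary > 84076

Result:
name        | salary
------------+-------
Finance     | NULL  
Engineering | 90995 
Engineering | 106662
Engineering | 108381
Legal       | 150054
Legal       | 174568
Sales       | 152628
Sales       | 161135
HR          | 139294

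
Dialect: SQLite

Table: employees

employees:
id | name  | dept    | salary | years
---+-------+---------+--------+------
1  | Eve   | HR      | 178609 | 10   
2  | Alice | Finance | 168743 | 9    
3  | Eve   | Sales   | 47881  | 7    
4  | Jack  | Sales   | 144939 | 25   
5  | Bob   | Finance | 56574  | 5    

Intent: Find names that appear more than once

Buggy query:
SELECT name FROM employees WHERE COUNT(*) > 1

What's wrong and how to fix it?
Bug: COUNT(*) is an aggregate and cannot be used in WHERE

Fix: GROUP BY name, then filter groups with HAVING COUNT(*) > 1

Corrected query:
SELECT name FROM employees GROUP BY name HAVING COUNT(*) > 1

Result:
name
----
Eve 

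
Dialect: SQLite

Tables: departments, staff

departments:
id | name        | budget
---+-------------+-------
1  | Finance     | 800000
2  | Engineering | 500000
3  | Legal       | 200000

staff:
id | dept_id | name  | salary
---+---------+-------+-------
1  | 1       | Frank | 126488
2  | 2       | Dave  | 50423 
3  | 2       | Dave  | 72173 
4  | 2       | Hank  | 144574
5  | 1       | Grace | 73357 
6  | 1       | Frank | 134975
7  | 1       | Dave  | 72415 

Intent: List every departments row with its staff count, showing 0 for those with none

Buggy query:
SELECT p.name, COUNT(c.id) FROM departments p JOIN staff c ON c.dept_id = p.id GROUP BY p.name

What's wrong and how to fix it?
Bug: An inner join excludes parents with zero children

Fix: Switch to LEFT JOIN to retain unmatched parent rows

Corrected query:
SELECT p.name, COUNT(c.id) FROM departments p LEFT JOIN staff c ON c.dept_id = p.id GROUP BY p.name

Result:
name        | COUNT(c.id)
------------+------------
Engineering | 3          
Finance     | 4          
Legal       | 0          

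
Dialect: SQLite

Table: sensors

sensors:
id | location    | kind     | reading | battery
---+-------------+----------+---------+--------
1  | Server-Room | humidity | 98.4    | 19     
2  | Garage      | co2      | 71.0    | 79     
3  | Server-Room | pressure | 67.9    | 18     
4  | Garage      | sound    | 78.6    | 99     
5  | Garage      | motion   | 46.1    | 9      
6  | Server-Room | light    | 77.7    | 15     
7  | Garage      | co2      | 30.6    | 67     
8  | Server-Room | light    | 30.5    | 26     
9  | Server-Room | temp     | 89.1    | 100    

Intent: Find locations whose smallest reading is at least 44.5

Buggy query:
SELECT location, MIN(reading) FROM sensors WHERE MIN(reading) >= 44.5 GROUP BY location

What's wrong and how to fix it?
Bug: Aggregates like MIN are computed per group after WHERE runs

Fix: Use HAVING for the per-group MIN condition

Corrected query:
SELECT location, MIN(reading) FROM sensors GROUP BY location HAVING MIN(reading) >= 44.5

Result:
(no rows)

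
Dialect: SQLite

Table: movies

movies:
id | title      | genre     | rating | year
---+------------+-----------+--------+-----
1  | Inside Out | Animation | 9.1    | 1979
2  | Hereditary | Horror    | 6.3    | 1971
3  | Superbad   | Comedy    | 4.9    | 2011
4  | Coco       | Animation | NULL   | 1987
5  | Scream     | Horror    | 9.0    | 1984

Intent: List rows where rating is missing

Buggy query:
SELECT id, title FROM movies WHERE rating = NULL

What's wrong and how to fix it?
Bug: '= NULL' is always unknown in SQL three-valued logic, so no rows match

Fix: Use IS NULL to test for NULL

Corrected query:
SELECT id, title FROM movies WHERE rating IS NULL

Result:
id | title
---+------
4  | Coco 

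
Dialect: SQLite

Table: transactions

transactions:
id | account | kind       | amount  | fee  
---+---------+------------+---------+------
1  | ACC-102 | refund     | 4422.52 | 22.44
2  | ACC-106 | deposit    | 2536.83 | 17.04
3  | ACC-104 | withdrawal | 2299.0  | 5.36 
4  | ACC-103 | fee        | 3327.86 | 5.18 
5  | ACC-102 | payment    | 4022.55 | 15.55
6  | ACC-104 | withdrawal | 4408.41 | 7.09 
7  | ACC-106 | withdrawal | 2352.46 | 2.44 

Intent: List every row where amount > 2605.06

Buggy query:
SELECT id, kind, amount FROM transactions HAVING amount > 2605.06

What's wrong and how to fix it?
Bug: This is a non-aggregate query (no GROUP BY, no aggregates), so in SQLite the HAVING clause is invalid here; a row-level condition belongs in WHERE

Fix: Use WHERE for row-level filtering

Corrected query:
SELECT id, kind, amount FROM transactions WHERE amount > 2605.06

Result:
id | kind       | amount 
---+------------+--------
1  | refund     | 4422.52
4  | fee        | 3327.86
5  | payment    | 4022.55
6  | withdrawal | 4408.41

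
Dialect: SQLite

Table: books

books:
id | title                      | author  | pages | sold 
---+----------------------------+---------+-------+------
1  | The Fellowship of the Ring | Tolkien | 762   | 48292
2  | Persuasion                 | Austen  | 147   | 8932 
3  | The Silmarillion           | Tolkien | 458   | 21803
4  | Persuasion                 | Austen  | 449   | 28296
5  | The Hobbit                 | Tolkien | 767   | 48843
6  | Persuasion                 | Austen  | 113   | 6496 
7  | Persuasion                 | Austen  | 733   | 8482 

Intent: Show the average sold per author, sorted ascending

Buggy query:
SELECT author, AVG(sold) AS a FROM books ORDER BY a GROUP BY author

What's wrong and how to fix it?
Bug: ORDER BY appears before GROUP BY; SQL clause order requires GROUP BY first

Fix: Reorder: SELECT … FROM … GROUP BY … ORDER BY …

Corrected query:
SELECT author, AVG(sold) AS a FROM books GROUP BY author ORDER BY a

Result:
author  | a      
--------+--------
Austen  | 13051.5
Tolkien | 39646  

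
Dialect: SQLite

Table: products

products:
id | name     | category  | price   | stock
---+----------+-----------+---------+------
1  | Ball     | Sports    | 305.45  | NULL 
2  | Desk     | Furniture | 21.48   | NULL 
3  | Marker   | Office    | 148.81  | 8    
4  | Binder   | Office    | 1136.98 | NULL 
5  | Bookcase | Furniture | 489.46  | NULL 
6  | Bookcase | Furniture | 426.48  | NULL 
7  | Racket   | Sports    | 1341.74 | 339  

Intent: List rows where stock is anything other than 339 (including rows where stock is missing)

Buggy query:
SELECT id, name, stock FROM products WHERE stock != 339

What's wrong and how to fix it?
Bug: Inequality against NULL is unknown, not true; rows with NULL are dropped

Fix: Handle NULL separately with IS NULL alongside the inequality

Corrected query:
SELECT id, name, stock FROM products WHERE stock != 339 OR stock IS NULL

Result:
id | name     | stock
---+----------+------
1  | Ball     | NULL 
2  | Desk     | NULL 
3  | Marker   | 8    
4  | Binder   | NULL 
5  | Bookcase | NULL 
6  | Bookcase | NULL 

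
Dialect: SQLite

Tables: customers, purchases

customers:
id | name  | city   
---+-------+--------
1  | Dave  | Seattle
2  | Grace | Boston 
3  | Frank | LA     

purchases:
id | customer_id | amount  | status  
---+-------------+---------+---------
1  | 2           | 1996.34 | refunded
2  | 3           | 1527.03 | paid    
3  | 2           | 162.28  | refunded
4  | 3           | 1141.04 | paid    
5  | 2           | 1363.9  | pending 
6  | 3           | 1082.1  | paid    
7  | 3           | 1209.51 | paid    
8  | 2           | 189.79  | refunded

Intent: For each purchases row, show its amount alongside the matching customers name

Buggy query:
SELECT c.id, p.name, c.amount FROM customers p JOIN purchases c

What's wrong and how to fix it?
Bug: JOIN with no ON clause produces a cartesian product; every purchases row pairs with every customers row

Fix: Specify the join condition linking the foreign key to the parent id

Corrected query:
SELECT c.id, p.name, c.amount FROM customers p JOIN purchases c ON c.customer_id = p.id

Result:
id | name  | amount 
---+-------+--------
1  | Grace | 1996.34
2  | Frank | 1527.03
3  | Grace | 162.28 
4  | Frank | 1141.04
5  | Grace | 1363.9 
6  | Frank | 1082.1 
7  | Frank | 1209.51
8  | Grace | 189.79 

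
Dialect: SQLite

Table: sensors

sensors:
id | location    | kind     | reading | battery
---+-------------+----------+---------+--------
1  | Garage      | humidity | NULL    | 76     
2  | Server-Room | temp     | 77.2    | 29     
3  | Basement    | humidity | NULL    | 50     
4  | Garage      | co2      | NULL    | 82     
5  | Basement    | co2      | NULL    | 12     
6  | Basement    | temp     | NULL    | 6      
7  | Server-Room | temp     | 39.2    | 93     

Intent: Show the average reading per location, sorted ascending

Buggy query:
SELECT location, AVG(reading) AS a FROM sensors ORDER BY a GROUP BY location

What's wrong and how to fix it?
Bug: GROUP BY must precede ORDER BY

Fix: Move ORDER BY to the end, after GROUP BY

Corrected query:
SELECT location, AVG(reading) AS a FROM sensors GROUP BY location ORDER BY a

Result:
location    | a   
------------+-----
Basement    | NULL
Garage      | NULL
Server-Room | 58.2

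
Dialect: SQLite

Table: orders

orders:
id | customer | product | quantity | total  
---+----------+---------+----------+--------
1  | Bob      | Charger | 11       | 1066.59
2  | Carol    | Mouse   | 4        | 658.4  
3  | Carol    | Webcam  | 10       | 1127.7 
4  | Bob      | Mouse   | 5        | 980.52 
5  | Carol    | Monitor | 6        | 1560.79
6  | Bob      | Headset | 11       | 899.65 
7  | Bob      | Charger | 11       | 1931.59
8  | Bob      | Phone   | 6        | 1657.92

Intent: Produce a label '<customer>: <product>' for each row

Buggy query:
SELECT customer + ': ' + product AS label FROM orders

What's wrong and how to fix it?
Bug: SQLite uses || for string concatenation; + coerces text to numbers (yielding 0)

Fix: Replace + with || to concatenate text

Corrected query:
SELECT customer || ': ' || product AS label FROM orders

Result:
label         
--------------
Bob: Charger  
Carol: Mouse  
Carol: Webcam 
Bob: Mouse    
Carol: Monitor
Bob: Headset  
Bob: Charger  
Bob: Phone    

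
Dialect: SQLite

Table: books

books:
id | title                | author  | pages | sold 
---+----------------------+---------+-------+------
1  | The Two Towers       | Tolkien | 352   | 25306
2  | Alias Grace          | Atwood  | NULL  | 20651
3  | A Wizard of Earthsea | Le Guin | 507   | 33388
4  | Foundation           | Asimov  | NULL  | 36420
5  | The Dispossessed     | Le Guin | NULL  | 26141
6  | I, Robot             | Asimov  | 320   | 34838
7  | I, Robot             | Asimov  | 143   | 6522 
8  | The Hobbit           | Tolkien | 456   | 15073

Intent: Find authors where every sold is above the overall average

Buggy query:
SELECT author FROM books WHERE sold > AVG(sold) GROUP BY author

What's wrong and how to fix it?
Bug: AVG() is an aggregate; it can't sit directly in WHERE

Fix: Compute the overall average in a scalar subquery and compare each group's MIN against it in HAVING

Corrected query:
SELECT author FROM books GROUP BY author HAVING MIN(sold) > (SELECT AVG(sold) FROM books)

Result:
author 
-------
Le Guin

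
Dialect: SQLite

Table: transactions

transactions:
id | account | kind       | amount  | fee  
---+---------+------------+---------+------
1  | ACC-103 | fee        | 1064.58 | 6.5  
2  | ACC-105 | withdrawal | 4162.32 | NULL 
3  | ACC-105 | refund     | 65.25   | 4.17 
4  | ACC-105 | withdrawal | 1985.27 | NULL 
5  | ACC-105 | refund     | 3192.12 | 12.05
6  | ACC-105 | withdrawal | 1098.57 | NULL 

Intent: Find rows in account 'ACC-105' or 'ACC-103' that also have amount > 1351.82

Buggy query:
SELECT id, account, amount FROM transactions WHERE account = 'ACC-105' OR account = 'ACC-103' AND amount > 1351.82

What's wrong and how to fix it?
Bug: Without parentheses, AND is evaluated before OR, so the amount filter only applies to the 'ACC-103' branch

Fix: Group the OR with parentheses (or use IN), then AND the threshold

Corrected query:
SELECT id, account, amount FROM transactions WHERE (account = 'ACC-105' OR account = 'ACC-103') AND amount > 1351.82

Result:
id | account | amount 
---+---------+--------
2  | ACC-105 | 4162.32
4  | ACC-105 | 1985.27
5  | ACC-105 | 3192.12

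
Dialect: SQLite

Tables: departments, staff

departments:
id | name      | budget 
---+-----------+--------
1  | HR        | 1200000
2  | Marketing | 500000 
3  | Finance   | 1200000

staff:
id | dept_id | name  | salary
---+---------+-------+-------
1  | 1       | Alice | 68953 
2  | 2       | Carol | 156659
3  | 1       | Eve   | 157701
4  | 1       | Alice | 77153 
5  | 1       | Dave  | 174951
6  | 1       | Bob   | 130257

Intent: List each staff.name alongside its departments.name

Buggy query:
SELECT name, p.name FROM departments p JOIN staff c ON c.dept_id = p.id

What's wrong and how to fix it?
Bug: 'name' exists in both joined tables, so the database can't tell which one is meant

Fix: Prefix ambiguous columns with the table alias

Corrected query:
SELECT c.name, p.name FROM departments p JOIN staff c ON c.dept_id = p.id

Result:
name  | name     
------+----------
Alice | HR       
Carol | Marketing
Eve   | HR       
Alice | HR       
Dave  | HR       
Bob   | HR       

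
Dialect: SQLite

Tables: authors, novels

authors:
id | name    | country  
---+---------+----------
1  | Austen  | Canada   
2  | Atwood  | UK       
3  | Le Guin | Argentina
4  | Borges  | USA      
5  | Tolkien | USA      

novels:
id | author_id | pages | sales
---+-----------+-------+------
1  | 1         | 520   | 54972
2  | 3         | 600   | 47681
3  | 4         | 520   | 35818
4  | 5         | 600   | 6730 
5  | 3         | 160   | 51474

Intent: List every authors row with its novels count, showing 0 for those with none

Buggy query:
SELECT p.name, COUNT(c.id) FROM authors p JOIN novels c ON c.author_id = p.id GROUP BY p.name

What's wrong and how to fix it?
Bug: An inner join excludes parents with zero children

Fix: Use LEFT JOIN so parents without children still appear (COUNT(c.id) gives 0)

Corrected query:
SELECT p.name, COUNT(c.id) FROM authors p LEFT JOIN novels c ON c.author_id = p.id GROUP BY p.name

Result:
name    | COUNT(c.id)
--------+------------
Atwood  | 0          
Austen  | 1          
Borges  | 1          
Le Guin | 2          
Tolkien | 1          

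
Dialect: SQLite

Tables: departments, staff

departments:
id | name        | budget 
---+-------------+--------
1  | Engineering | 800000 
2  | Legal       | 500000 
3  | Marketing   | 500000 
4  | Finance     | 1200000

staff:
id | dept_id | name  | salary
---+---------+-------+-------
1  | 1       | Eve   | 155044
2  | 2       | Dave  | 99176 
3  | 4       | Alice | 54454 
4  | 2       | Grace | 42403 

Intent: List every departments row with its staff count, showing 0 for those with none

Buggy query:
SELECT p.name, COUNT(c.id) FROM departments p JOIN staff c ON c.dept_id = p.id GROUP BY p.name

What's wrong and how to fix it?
Bug: An inner join excludes parents with zero children

Fix: Use LEFT JOIN so parents without children still appear (COUNT(c.id) gives 0)

Corrected query:
SELECT p.name, COUNT(c.id) FROM departments p LEFT JOIN staff c ON c.dept_id = p.id GROUP BY p.name

Result:
name        | COUNT(c.id)
------------+------------
Engineering | 1          
Finance     | 1          
Legal       | 2          
Marketing   | 0          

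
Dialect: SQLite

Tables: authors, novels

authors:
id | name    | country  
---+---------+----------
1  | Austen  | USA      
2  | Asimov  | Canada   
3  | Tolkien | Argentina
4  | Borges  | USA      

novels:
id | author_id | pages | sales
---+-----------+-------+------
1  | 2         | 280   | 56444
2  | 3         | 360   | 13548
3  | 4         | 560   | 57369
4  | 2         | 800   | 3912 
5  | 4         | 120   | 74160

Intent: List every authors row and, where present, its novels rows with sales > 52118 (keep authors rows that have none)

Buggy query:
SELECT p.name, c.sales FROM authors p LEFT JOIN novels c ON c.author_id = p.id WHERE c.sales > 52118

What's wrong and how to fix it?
Bug: A WHERE condition on the right-hand table after LEFT JOIN drops unmatched parents

Fix: Move the right-table condition into the ON clause so unmatched parents are kept

Corrected query:
SELECT p.name, c.sales FROM authors p LEFT JOIN novels c ON c.author_id = p.id AND c.sales > 52118

Result:
name    | sales
--------+------
Austen  | NULL 
Asimov  | 56444
Tolkien | NULL 
Borges  | 57369
Borges  | 74160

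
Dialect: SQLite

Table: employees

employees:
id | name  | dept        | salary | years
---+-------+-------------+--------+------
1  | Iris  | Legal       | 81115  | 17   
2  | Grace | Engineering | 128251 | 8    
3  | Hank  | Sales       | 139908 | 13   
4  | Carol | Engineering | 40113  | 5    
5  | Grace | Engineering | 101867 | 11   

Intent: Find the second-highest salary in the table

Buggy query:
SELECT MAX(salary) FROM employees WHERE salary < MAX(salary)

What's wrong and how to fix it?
Bug: The inner MAX is an aggregate inside WHERE, which is not allowed

Fix: Put the inner MAX in a scalar subquery

Corrected query:
SELECT MAX(salary) FROM employees WHERE salary < (SELECT MAX(salary) FROM employees)

Result:
MAX(salary)
-----------
128251     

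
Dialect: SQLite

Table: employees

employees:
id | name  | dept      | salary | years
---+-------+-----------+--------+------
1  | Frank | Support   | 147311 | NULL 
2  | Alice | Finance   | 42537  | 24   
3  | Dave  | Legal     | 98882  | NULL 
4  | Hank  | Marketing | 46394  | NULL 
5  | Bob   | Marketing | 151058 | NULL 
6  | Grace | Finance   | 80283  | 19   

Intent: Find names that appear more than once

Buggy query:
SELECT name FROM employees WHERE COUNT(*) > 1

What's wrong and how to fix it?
Bug: COUNT(*) is an aggregate and cannot be used in WHERE

Fix: Group first, then use HAVING for the count condition

Corrected query:
SELECT name FROM employees GROUP BY name HAVING COUNT(*) > 1

Result:
(no rows)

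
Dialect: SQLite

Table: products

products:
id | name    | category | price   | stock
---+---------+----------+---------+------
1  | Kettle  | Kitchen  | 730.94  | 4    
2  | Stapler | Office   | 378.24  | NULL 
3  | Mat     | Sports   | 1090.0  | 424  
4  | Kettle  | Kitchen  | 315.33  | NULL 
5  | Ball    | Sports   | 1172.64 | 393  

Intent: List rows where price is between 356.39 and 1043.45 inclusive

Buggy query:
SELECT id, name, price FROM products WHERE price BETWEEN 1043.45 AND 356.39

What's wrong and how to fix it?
Bug: The bounds are reversed; BETWEEN a AND b requires a <= b to match anything

Fix: Write BETWEEN 356.39 AND 1043.45

Corrected query:
SELECT id, name, price FROM products WHERE price BETWEEN 356.39 AND 1043.45

Result:
id | name    | price 
---+---------+-------
1  | Kettle  | 730.94
2  | Stapler | 378.24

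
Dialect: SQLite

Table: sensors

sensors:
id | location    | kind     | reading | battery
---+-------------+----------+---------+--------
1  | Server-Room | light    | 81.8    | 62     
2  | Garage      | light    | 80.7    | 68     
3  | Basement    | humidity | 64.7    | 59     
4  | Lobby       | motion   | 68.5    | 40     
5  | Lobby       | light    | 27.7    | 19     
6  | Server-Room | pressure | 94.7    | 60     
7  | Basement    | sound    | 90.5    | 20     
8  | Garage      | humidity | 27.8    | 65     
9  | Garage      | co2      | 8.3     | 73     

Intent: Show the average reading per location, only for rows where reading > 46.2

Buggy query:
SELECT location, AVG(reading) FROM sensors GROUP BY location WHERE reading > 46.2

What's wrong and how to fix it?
Bug: WHERE cannot follow GROUP BY

Fix: Move the WHERE clause before GROUP BY

Corrected query:
SELECT location, AVG(reading) FROM sensors WHERE reading > 46.2 GROUP BY location

Result:
location    | AVG(reading)
------------+-------------
Basement    | 77.6        
Garage      | 80.7        
Lobby       | 68.5        
Server-Room | 88.25       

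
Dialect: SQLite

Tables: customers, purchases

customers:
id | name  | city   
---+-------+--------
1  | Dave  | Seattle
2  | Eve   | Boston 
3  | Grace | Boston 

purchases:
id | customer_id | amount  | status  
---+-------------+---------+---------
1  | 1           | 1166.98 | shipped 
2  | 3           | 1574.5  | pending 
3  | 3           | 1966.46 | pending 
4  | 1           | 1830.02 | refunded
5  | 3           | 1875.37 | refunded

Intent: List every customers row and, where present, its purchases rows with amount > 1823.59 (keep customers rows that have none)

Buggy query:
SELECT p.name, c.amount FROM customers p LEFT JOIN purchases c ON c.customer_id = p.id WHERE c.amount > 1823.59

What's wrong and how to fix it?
Bug: Filtering c.amount in WHERE discards the NULL rows produced by LEFT JOIN, turning it into an inner join

Fix: Put 'c.amount > 1823.59' in the JOIN's ON clause instead of WHERE

Corrected query:
SELECT p.name, c.amount FROM customers p LEFT JOIN purchases c ON c.customer_id = p.id AND c.amount > 1823.59

Result:
name  | amount 
------+--------
Dave  | 1830.02
Eve   | NULL   
Grace | 1875.37
Grace | 1966.46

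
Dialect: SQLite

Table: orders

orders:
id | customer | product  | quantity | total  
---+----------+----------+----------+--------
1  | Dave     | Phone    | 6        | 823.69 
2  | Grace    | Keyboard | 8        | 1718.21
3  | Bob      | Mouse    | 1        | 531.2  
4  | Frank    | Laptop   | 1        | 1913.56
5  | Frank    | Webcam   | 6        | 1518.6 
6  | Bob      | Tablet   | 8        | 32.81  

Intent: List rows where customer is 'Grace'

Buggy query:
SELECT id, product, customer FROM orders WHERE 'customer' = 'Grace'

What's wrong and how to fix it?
Bug: 'customer' in single quotes is a string literal, not the column; the comparison is literal-vs-literal and never true

Fix: Reference the column as customer without single quotes

Corrected query:
SELECT id, product, customer FROM orders WHERE customer = 'Grace'

Result:
id | product  | customer
---+----------+---------
2  | Keyboard | Grace   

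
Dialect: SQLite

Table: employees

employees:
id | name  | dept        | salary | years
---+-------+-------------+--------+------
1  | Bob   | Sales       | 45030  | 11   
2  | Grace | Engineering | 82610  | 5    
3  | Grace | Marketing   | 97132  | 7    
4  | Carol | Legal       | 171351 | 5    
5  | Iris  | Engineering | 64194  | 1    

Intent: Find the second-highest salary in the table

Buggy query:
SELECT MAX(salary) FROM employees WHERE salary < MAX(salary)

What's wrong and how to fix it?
Bug: MAX(salary) on the right of the comparison is an aggregate-in-WHERE error

Fix: Put the inner MAX in a scalar subquery

Corrected query:
SELECT MAX(salary) FROM employees WHERE salary < (SELECT MAX(salary) FROM employees)

Result:
MAX(salary)
-----------
97132      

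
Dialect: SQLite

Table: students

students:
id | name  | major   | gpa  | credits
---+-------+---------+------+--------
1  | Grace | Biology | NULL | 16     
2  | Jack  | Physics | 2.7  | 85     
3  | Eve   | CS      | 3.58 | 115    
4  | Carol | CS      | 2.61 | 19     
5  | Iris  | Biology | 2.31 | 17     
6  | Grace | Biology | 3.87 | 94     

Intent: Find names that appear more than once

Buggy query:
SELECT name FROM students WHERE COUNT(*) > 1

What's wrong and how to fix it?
Bug: WHERE can't reference COUNT(*); aggregates are computed after WHERE

Fix: Group first, then use HAVING for the count condition

Corrected query:
SELECT name FROM students GROUP BY name HAVING COUNT(*) > 1

Result:
name 
-----
Grace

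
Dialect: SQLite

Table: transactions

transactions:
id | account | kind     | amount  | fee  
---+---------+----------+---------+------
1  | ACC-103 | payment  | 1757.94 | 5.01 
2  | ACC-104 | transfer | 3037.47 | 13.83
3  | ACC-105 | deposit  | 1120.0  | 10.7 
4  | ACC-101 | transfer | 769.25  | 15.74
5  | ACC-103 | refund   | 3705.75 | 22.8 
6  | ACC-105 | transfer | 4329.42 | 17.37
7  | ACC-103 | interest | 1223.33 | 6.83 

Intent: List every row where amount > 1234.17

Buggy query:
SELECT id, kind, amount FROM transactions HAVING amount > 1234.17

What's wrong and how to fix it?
Bug: HAVING filters the output of aggregation, but this query has no GROUP BY and no aggregate functions, so SQLite rejects it (HAVING clause on a non-aggregate query); the condition here is per row

Fix: Use WHERE for row-level filtering

Corrected query:
SELECT id, kind, amount FROM transactions WHERE amount > 1234.17

Result:
id | kind     | amount 
---+----------+--------
1  | payment  | 1757.94
2  | transfer | 3037.47
5  | refund   | 3705.75
6  | transfer | 4329.42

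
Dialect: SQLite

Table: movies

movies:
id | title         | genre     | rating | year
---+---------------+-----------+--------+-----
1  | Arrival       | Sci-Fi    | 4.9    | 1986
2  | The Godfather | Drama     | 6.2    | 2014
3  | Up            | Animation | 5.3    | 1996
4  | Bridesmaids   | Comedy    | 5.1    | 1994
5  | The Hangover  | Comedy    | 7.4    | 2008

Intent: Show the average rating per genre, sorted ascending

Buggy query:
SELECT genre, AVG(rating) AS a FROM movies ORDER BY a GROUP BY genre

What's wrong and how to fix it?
Bug: GROUP BY must precede ORDER BY

Fix: Reorder: SELECT … FROM … GROUP BY … ORDER BY …

Corrected query:
SELECT genre, AVG(rating) AS a FROM movies GROUP BY genre ORDER BY a

Result:
genre     | a   
----------+-----
Sci-Fi    | 4.9 
Animation | 5.3 
Drama     | 6.2 
Comedy    | 6.25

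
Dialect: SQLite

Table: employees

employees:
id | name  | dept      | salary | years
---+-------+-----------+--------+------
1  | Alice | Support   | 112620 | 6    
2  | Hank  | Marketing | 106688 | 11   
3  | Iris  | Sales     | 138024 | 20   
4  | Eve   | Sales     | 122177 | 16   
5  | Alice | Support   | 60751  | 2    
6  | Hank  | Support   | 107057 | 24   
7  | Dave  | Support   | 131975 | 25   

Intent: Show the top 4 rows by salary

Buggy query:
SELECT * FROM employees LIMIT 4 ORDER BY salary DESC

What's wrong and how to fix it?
Bug: ORDER BY cannot follow LIMIT; LIMIT is the final clause

Fix: Sort with ORDER BY, then apply LIMIT

Corrected query:
SELECT * FROM employees ORDER BY salary DESC LIMIT 4

Result:
id | name  | dept    | salary | years
---+-------+---------+--------+------
3  | Iris  | Sales   | 138024 | 20   
7  | Dave  | Support | 131975 | 25   
4  | Eve   | Sales   | 122177 | 16   
1  | Alice | Support | 112620 | 6    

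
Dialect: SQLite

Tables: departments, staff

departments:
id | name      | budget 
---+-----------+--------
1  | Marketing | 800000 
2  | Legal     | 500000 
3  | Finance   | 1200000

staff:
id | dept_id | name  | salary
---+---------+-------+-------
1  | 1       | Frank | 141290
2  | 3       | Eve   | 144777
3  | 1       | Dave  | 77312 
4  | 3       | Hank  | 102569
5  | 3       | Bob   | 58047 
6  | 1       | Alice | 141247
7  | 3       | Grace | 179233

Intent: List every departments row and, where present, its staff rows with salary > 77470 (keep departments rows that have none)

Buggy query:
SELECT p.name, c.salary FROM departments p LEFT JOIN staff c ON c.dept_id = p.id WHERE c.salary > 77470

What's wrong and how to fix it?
Bug: A WHERE condition on the right-hand table after LEFT JOIN drops unmatched parents

Fix: Put 'c.salary > 77470' in the JOIN's ON clause instead of WHERE

Corrected query:
SELECT p.name, c.salary FROM departments p LEFT JOIN staff c ON c.dept_id = p.id AND c.salary > 77470

Result:
name      | salary
----------+-------
Marketing | 141247
Marketing | 141290
Legal     | NULL  
Finance   | 102569
Finance   | 144777
Finance   | 179233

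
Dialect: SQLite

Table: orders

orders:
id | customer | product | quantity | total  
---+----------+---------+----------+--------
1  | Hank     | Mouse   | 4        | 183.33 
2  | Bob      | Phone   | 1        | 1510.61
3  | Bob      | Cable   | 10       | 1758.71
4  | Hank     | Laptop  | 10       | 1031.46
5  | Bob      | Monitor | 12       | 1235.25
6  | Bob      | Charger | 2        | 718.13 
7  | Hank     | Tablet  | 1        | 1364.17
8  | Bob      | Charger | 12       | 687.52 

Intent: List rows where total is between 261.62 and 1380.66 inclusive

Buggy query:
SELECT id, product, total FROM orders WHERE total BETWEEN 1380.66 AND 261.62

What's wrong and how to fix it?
Bug: The bounds are reversed; BETWEEN a AND b requires a <= b to match anything

Fix: Swap the bounds so the smaller value comes first

Corrected query:
SELECT id, product, total FROM orders WHERE total BETWEEN 261.62 AND 1380.66

Result:
id | product | total  
---+---------+--------
4  | Laptop  | 1031.46
5  | Monitor | 1235.25
6  | Charger | 718.13 
7  | Tablet  | 1364.17
8  | Charger | 687.52 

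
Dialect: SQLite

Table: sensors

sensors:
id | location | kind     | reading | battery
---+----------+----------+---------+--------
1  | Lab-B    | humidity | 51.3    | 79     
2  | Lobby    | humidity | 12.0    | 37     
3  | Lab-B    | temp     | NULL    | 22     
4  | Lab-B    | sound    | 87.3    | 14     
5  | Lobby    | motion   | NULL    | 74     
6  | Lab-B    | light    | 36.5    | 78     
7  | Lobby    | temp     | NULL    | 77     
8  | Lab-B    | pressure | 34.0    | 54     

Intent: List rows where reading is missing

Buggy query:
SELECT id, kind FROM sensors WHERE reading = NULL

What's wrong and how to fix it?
Bug: Comparing to NULL with '=' never matches; NULL = NULL is unknown, not true

Fix: Use IS NULL to test for NULL

Corrected query:
SELECT id, kind FROM sensors WHERE reading IS NULL

Result:
id | kind  
---+-------
3  | temp  
5  | motion
7  | temp  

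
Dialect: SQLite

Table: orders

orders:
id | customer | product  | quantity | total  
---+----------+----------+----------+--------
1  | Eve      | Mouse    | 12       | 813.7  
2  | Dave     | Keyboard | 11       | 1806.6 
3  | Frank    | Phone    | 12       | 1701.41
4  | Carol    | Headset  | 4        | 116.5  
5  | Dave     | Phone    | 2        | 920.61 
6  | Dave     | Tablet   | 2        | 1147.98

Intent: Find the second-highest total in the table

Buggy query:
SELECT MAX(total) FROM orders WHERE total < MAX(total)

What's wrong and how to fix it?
Bug: MAX(total) on the right of the comparison is an aggregate-in-WHERE error

Fix: Put the inner MAX in a scalar subquery

Corrected query:
SELECT MAX(total) FROM orders WHERE total < (SELECT MAX(total) FROM orders)

Result:
MAX(total)
----------
1701.41   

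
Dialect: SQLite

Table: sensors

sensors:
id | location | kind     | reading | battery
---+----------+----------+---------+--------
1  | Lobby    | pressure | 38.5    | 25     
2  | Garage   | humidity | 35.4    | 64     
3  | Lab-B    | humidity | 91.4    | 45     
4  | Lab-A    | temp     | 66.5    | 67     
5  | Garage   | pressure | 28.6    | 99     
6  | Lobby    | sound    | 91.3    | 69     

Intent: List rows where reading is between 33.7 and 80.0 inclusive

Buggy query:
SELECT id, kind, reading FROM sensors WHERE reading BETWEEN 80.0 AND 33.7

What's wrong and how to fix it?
Bug: The bounds are reversed; BETWEEN a AND b requires a <= b to match anything

Fix: Write BETWEEN 33.7 AND 80.0

Corrected query:
SELECT id, kind, reading FROM sensors WHERE reading BETWEEN 33.7 AND 80.0

Result:
id | kind     | reading
---+----------+--------
1  | pressure | 38.5   
2  | humidity | 35.4   
4  | temp     | 66.5   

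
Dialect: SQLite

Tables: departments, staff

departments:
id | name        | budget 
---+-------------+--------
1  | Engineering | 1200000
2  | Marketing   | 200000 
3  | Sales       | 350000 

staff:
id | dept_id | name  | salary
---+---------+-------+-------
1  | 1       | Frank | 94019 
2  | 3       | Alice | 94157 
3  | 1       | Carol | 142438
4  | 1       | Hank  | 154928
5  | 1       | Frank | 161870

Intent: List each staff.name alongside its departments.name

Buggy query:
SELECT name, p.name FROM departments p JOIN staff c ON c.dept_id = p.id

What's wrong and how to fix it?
Bug: 'name' exists in both joined tables, so the database can't tell which one is meant

Fix: Qualify the column with its table alias (c.name)

Corrected query:
SELECT c.name, p.name FROM departments p JOIN staff c ON c.dept_id = p.id

Result:
name  | name       
------+------------
Frank | Engineering
Alice | Sales      
Carol | Engineering
Hank  | Engineering
Frank | Engineering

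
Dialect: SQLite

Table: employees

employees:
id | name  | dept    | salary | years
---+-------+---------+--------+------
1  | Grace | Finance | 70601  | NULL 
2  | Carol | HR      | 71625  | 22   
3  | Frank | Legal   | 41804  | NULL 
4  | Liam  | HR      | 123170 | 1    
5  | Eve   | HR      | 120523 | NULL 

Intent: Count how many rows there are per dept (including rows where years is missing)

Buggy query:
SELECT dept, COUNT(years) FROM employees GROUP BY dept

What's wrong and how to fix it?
Bug: COUNT(years) skips NULLs, so groups with missing years are undercounted

Fix: Use COUNT(*) to count all rows regardless of NULL

Corrected query:
SELECT dept, COUNT(*) FROM employees GROUP BY dept

Result:
dept    | COUNT(*)
--------+---------
Finance | 1       
HR      | 3       
Legal   | 1       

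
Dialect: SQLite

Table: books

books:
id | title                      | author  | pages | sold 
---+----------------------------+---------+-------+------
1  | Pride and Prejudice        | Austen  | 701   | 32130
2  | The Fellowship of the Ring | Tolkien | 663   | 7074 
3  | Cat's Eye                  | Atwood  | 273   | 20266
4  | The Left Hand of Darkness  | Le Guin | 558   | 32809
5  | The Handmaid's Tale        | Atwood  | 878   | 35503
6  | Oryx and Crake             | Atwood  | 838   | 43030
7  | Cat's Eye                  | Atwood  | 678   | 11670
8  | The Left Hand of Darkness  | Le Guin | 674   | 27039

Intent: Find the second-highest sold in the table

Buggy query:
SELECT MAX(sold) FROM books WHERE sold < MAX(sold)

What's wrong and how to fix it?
Bug: MAX(sold) on the right of the comparison is an aggregate-in-WHERE error

Fix: Put the inner MAX in a scalar subquery

Corrected query:
SELECT MAX(sold) FROM books WHERE sold < (SELECT MAX(sold) FROM books)

Result:
MAX(sold)
---------
35503    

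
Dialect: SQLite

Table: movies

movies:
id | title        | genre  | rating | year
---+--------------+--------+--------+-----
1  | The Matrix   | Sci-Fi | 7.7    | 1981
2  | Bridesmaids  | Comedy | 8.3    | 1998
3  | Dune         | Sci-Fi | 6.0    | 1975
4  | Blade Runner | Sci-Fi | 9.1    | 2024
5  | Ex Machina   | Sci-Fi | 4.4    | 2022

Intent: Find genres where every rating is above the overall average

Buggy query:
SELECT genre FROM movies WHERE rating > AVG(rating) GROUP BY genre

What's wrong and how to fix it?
Bug: AVG() is an aggregate; it can't sit directly in WHERE

Fix: Use a subquery for AVG and a HAVING MIN(...) filter so the condition holds for every row in the group

Corrected query:
SELECT genre FROM movies GROUP BY genre HAVING MIN(rating) > (SELECT AVG(rating) FROM movies)

Result:
genre 
------
Comedy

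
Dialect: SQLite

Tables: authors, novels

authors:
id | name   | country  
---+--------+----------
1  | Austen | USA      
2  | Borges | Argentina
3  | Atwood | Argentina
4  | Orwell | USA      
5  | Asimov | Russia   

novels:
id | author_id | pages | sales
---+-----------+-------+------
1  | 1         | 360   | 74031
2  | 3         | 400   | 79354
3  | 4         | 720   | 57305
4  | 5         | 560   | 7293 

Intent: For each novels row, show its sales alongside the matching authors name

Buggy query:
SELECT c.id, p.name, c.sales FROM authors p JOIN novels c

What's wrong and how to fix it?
Bug: Missing join condition: each novels row is matched to all authors rows instead of just its own

Fix: Add ON c.author_id = p.id to the JOIN

Corrected query:
SELECT c.id, p.name, c.sales FROM authors p JOIN novels c ON c.author_id = p.id

Result:
id | name   | sales
---+--------+------
1  | Austen | 74031
2  | Atwood | 79354
3  | Orwell | 57305
4  | Asimov | 7293 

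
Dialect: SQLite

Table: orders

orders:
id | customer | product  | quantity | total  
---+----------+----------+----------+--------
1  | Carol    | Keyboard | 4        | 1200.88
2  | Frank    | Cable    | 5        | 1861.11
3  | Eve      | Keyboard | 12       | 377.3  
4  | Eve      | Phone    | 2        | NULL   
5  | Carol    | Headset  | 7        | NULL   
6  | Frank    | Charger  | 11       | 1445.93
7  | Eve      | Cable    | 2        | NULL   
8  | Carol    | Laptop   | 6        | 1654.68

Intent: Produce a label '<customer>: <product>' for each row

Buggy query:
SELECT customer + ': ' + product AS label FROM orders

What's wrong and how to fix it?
Bug: SQLite uses || for string concatenation; + coerces text to numbers (yielding 0)

Fix: Use the || operator for string concatenation

Corrected query:
SELECT customer || ': ' || product AS label FROM orders

Result:
label          
---------------
Carol: Keyboard
Frank: Cable   
Eve: Keyboard  
Eve: Phone     
Carol: Headset 
Frank: Charger 
Eve: Cable     
Carol: Laptop  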